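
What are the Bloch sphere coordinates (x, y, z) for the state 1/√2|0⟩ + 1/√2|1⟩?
(1, 0, 0)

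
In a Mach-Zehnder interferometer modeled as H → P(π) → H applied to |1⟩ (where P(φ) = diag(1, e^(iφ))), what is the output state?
|0⟩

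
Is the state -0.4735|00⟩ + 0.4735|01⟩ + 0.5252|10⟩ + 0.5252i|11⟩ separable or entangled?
Entangled

Writing the state as a|00⟩ + b|01⟩ + c|10⟩ + d|11⟩, it is a product state iff ad − bc = 0.
Here (a, b, c, d) = (-0.4735, 0.4735, 0.5252, 0.5252i): ad − bc = (-0.4735)(0.5252i) − (0.4735)(0.5252) = (-0.2487 - 0.2487i) ≠ 0, so the state is entangled.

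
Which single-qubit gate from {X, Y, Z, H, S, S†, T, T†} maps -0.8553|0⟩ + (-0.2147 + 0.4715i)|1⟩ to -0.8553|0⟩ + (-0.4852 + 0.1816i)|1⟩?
T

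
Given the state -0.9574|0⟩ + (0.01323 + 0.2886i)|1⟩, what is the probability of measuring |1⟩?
0.08346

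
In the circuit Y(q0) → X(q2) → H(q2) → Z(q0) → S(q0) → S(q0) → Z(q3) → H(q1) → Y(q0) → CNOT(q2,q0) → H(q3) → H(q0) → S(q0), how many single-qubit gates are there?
12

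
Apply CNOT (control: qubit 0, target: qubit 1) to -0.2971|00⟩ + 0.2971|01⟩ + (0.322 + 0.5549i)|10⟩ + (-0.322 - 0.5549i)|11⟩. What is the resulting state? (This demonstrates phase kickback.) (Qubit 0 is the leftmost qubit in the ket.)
-0.2971|00⟩ + 0.2971|01⟩ + (-0.322 - 0.5549i)|10⟩ + (0.322 + 0.5549i)|11⟩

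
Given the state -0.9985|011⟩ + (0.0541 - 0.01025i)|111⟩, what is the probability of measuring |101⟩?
0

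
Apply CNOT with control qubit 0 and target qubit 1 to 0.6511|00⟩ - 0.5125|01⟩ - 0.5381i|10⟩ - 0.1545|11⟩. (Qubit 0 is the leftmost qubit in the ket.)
0.6511|00⟩ - 0.5125|01⟩ - 0.1545|10⟩ - 0.5381i|11⟩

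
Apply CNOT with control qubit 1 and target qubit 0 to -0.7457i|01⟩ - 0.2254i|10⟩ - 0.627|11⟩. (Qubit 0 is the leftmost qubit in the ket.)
-0.627|01⟩ - 0.2254i|10⟩ - 0.7457i|11⟩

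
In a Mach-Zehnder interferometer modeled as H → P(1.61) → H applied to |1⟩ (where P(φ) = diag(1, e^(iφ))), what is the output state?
(0.5196 - 0.4996i)|0⟩ + (0.4804 + 0.4996i)|1⟩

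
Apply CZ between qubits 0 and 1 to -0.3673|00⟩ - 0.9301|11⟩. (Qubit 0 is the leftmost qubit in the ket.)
-0.3673|00⟩ + 0.9301|11⟩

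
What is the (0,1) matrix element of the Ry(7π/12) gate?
-0.7934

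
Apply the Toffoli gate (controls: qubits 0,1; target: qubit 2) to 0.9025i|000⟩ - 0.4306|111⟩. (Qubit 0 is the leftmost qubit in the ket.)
0.9025i|000⟩ - 0.4306|110⟩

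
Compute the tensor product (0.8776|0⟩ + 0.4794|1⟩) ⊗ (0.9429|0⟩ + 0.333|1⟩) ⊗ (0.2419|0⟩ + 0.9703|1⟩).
0.2002|000⟩ + 0.8029|001⟩ + 0.07069|010⟩ + 0.2836|011⟩ + 0.1093|100⟩ + 0.4386|101⟩ + 0.03862|110⟩ + 0.1549|111⟩

amp(|b₁b₂…⟩) = product of the factor amplitudes for bits b₁, b₂, …; only kets whose every factor amplitude is nonzero survive.
|000⟩: (0.8776)(0.9429)(0.2419) = 0.2002
|001⟩: (0.8776)(0.9429)(0.9703) = 0.8029
|010⟩: (0.8776)(0.333)(0.2419) = 0.07069
|011⟩: (0.8776)(0.333)(0.9703) = 0.2836
|100⟩: (0.4794)(0.9429)(0.2419) = 0.1093
|101⟩: (0.4794)(0.9429)(0.9703) = 0.4386
|110⟩: (0.4794)(0.333)(0.2419) = 0.03862
|111⟩: (0.4794)(0.333)(0.9703) = 0.1549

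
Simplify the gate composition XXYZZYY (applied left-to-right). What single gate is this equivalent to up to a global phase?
Y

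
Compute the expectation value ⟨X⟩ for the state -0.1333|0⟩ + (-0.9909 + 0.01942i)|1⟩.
0.2642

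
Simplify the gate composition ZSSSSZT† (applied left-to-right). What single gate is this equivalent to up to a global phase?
T†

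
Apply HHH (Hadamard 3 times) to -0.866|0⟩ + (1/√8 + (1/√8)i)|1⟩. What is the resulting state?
(-0.3624 + 0.25i)|0⟩ + (-0.8624 - 0.25i)|1⟩

H² = I, so H^3 = H: a single Hadamard. With (a, b) = (-0.866, (1/√8 + (1/√8)i)), H gives ((a + b)/√2, (a − b)/√2) = ((-0.3624 + 0.25i), (-0.8624 - 0.25i)).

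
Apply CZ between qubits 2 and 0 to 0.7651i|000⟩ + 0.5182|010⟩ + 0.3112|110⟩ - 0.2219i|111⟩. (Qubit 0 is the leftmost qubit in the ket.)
0.7651i|000⟩ + 0.5182|010⟩ + 0.3112|110⟩ + 0.2219i|111⟩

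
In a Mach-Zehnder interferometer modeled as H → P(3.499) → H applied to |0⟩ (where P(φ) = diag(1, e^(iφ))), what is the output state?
(0.0316 - 0.1749i)|0⟩ + (0.9684 + 0.1749i)|1⟩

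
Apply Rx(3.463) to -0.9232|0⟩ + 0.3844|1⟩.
(0.1477 - 0.3794i)|0⟩ + (-0.06151 + 0.9113i)|1⟩

Rx(3.463) = [[cos(θ/2), −i·sin(θ/2)], [−i·sin(θ/2), cos(θ/2)]]; θ = 3.463, cos(θ/2) ≈ -0.160013, sin(θ/2) ≈ 0.987115.
With a = amp(|0⟩) = -0.9232 and b = amp(|1⟩) = 0.3844:
new amp(|0⟩) = (-0.160013)·a + (-0.987115i)·b = (0.1477 - 0.3794i)
new amp(|1⟩) = (-0.987115i)·a + (-0.160013)·b = (-0.06151 + 0.9113i)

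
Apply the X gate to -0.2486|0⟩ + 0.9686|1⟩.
0.9686|0⟩ - 0.2486|1⟩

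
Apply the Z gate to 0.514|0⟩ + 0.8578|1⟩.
0.514|0⟩ - 0.8578|1⟩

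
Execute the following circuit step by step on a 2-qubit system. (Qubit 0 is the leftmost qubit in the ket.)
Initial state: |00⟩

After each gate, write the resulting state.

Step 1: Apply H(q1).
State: 1/√2|00⟩ + 1/√2|01⟩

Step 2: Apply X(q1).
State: 1/√2|00⟩ + 1/√2|01⟩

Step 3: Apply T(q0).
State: 1/√2|00⟩ + 1/√2|01⟩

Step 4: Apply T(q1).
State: 1/√2|00⟩ + (1/2 + (1/2)i)|01⟩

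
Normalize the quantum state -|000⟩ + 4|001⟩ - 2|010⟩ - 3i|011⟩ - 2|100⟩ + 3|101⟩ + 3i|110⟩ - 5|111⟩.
-0.114|000⟩ + 0.4558|001⟩ - 0.2279|010⟩ - 0.3419i|011⟩ - 0.2279|100⟩ + 0.3419|101⟩ + 0.3419i|110⟩ - 0.5698|111⟩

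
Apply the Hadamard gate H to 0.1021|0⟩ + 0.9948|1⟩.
0.7756|0⟩ - 0.6312|1⟩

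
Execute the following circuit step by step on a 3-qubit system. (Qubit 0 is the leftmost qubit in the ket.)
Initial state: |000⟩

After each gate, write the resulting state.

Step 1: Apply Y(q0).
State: i|100⟩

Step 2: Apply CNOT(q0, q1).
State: i|110⟩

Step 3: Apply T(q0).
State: (-1/√2 + (1/√2)i)|110⟩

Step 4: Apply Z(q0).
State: (1/√2 - (1/√2)i)|110⟩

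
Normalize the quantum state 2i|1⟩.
i|1⟩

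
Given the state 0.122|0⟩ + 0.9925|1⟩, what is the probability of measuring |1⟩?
0.9851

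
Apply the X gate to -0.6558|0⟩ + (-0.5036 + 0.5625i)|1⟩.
(-0.5036 + 0.5625i)|0⟩ - 0.6558|1⟩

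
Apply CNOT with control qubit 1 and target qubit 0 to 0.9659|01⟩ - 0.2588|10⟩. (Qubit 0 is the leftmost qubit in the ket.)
-0.2588|10⟩ + 0.9659|11⟩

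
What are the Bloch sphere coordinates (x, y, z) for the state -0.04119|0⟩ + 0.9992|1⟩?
(-0.08231, 0, -0.9967)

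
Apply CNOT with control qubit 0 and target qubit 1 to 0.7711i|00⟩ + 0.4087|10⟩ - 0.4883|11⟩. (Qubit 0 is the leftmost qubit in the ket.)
0.7711i|00⟩ - 0.4883|10⟩ + 0.4087|11⟩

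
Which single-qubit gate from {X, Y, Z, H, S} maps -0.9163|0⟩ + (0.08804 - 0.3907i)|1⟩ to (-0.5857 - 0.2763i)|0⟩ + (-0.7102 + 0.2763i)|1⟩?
H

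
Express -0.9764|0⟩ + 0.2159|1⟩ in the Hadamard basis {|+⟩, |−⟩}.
-0.5378|+⟩ - 0.8431|−⟩

With |ψ⟩ = α|0⟩ + β|1⟩, the Hadamard-basis coefficients are ⟨+|ψ⟩ = (α + β)/√2 and ⟨−|ψ⟩ = (α − β)/√2.
Here α = -0.9764, β = 0.2159: (α + β)/√2 = -0.5378, (α − β)/√2 = -0.8431.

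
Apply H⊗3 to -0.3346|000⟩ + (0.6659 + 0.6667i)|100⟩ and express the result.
(0.1171 + 0.2357i)|000⟩ + (0.1171 + 0.2357i)|001⟩ + (0.1171 + 0.2357i)|010⟩ + (0.1171 + 0.2357i)|011⟩ + (-0.3537 - 0.2357i)|100⟩ + (-0.3537 - 0.2357i)|101⟩ + (-0.3537 - 0.2357i)|110⟩ + (-0.3537 - 0.2357i)|111⟩

H⊗3 gives amp(|y⟩) = (1/2√2) Σ_x (−1)^(x·y) amp(|x⟩), where x·y is the number of positions in which both x and y have a 1.
|000⟩: (-0.3346 + (0.6659 + 0.6667i))/(2√2) = (0.1171 + 0.2357i)
|001⟩: (-0.3346 + (0.6659 + 0.6667i))/(2√2) = (0.1171 + 0.2357i)
|010⟩: (-0.3346 + (0.6659 + 0.6667i))/(2√2) = (0.1171 + 0.2357i)
|011⟩: (-0.3346 + (0.6659 + 0.6667i))/(2√2) = (0.1171 + 0.2357i)
|100⟩: (-0.3346 - (0.6659 + 0.6667i))/(2√2) = (-0.3537 - 0.2357i)
|101⟩: (-0.3346 - (0.6659 + 0.6667i))/(2√2) = (-0.3537 - 0.2357i)
|110⟩: (-0.3346 - (0.6659 + 0.6667i))/(2√2) = (-0.3537 - 0.2357i)
|111⟩: (-0.3346 - (0.6659 + 0.6667i))/(2√2) = (-0.3537 - 0.2357i)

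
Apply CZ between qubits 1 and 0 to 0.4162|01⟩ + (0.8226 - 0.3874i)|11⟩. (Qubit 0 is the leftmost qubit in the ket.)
0.4162|01⟩ + (-0.8226 + 0.3874i)|11⟩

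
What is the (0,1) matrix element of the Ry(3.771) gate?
-0.9509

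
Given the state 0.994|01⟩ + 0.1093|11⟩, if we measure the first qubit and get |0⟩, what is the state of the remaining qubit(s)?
|1⟩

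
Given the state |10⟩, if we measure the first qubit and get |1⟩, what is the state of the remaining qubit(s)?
|0⟩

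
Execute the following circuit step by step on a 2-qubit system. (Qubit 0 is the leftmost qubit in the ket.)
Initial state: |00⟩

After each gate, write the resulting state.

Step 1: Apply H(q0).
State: 1/√2|00⟩ + 1/√2|10⟩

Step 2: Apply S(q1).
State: 1/√2|00⟩ + 1/√2|10⟩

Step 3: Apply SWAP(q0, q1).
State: 1/√2|00⟩ + 1/√2|01⟩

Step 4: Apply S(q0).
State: 1/√2|00⟩ + 1/√2|01⟩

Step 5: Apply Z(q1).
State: 1/√2|00⟩ - 1/√2|01⟩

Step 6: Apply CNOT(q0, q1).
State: 1/√2|00⟩ - 1/√2|01⟩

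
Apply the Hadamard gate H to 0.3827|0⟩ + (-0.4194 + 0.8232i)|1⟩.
(-0.02595 + 0.5821i)|0⟩ + (0.5672 - 0.5821i)|1⟩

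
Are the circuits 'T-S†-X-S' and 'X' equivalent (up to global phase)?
No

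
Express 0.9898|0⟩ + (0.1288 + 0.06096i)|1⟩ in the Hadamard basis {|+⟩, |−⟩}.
(0.791 + 0.04311i)|+⟩ + (0.6088 - 0.04311i)|−⟩

With |ψ⟩ = α|0⟩ + β|1⟩, the Hadamard-basis coefficients are ⟨+|ψ⟩ = (α + β)/√2 and ⟨−|ψ⟩ = (α − β)/√2.
Here α = 0.9898, β = (0.1288 + 0.06096i): (α + β)/√2 = (0.791 + 0.04311i), (α − β)/√2 = (0.6088 - 0.04311i).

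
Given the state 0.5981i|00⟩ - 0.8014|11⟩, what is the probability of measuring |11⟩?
0.6422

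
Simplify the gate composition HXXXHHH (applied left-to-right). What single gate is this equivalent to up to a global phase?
Z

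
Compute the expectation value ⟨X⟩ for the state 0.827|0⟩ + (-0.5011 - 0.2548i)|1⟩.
-0.8288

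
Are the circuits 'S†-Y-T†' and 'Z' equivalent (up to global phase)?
No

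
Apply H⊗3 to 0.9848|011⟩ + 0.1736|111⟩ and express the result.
0.4096|000⟩ - 0.4096|001⟩ - 0.4096|010⟩ + 0.4096|011⟩ + 0.2868|100⟩ - 0.2868|101⟩ - 0.2868|110⟩ + 0.2868|111⟩

H⊗3 gives amp(|y⟩) = (1/2√2) Σ_x (−1)^(x·y) amp(|x⟩), where x·y is the number of positions in which both x and y have a 1.
|000⟩: (0.9848 + 0.1736)/(2√2) = 0.4096
|001⟩: (-0.9848 - 0.1736)/(2√2) = -0.4096
|010⟩: (-0.9848 - 0.1736)/(2√2) = -0.4096
|011⟩: (0.9848 + 0.1736)/(2√2) = 0.4096
|100⟩: (0.9848 - 0.1736)/(2√2) = 0.2868
|101⟩: (-0.9848 + 0.1736)/(2√2) = -0.2868
|110⟩: (-0.9848 + 0.1736)/(2√2) = -0.2868
|111⟩: (0.9848 - 0.1736)/(2√2) = 0.2868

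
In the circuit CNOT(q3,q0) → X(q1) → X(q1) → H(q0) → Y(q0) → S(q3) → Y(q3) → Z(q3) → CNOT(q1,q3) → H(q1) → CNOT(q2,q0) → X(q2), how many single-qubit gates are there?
9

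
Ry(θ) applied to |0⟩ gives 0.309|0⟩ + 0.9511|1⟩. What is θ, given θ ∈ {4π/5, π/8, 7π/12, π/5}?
4π/5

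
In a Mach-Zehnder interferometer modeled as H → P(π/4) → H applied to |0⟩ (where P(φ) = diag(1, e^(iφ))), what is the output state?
(0.8536 + (1/√8)i)|0⟩ + (0.1464 - (1/√8)i)|1⟩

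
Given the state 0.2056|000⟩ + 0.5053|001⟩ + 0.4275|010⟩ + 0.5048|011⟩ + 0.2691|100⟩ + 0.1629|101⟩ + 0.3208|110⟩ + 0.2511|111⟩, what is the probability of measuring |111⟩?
0.06305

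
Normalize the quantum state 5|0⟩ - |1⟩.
0.9806|0⟩ - 0.1961|1⟩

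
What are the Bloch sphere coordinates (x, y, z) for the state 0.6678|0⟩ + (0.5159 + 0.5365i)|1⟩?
(0.689, 0.7165, -0.108)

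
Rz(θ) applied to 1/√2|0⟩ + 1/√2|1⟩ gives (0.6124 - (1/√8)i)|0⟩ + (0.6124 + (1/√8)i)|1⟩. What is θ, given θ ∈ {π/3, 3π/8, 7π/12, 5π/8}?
π/3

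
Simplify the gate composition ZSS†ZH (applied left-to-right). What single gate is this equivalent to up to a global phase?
H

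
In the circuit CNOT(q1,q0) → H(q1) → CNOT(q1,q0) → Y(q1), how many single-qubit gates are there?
2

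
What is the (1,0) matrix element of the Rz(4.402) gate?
0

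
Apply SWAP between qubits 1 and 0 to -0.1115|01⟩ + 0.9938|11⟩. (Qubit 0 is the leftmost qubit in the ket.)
-0.1115|10⟩ + 0.9938|11⟩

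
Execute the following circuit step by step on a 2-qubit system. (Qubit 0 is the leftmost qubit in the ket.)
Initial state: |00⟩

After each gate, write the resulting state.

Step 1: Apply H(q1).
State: 1/√2|00⟩ + 1/√2|01⟩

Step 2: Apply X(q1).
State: 1/√2|00⟩ + 1/√2|01⟩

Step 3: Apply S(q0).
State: 1/√2|00⟩ + 1/√2|01⟩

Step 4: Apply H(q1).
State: |00⟩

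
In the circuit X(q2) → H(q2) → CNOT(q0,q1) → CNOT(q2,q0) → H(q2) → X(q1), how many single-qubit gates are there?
4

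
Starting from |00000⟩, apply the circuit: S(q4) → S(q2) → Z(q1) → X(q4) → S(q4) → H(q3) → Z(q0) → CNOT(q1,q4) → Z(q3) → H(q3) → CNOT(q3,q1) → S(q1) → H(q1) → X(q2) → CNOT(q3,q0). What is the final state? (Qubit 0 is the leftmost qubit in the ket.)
-1/√2|10111⟩ + 1/√2|11111⟩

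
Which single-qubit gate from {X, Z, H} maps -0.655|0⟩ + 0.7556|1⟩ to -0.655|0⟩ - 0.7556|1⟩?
Z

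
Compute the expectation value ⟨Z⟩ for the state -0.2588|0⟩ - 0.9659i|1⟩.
-0.866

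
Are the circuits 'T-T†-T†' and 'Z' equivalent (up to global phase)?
No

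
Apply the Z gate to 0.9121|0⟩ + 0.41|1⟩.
0.9121|0⟩ - 0.41|1⟩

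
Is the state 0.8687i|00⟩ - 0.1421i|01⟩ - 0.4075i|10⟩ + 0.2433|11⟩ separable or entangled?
Entangled

Writing the state as a|00⟩ + b|01⟩ + c|10⟩ + d|11⟩, it is a product state iff ad − bc = 0.
Here (a, b, c, d) = (0.8687i, -0.1421i, -0.4075i, 0.2433): ad − bc = (0.8687i)(0.2433) − (-0.1421i)(-0.4075i) = (0.05791 + 0.2114i) ≠ 0, so the state is entangled.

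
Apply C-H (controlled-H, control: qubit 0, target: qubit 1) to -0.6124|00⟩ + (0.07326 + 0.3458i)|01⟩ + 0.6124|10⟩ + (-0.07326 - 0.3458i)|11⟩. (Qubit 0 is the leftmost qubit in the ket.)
-0.6124|00⟩ + (0.07326 + 0.3458i)|01⟩ + (0.3812 - 0.2445i)|10⟩ + (0.4848 + 0.2445i)|11⟩

C-H leaves the control-|0⟩ kets |00⟩, |01⟩ unchanged and applies H to qubit 1 on the control-|1⟩ pair (|10⟩, |11⟩).
H = [[1/√2, 1/√2], [1/√2, -1/√2]].
With a = amp(|10⟩) = 0.6124 and b = amp(|11⟩) = (-0.07326 - 0.3458i):
new amp(|10⟩) = (1/√2)·a + (1/√2)·b = (0.3812 - 0.2445i)
new amp(|11⟩) = (1/√2)·a + (-1/√2)·b = (0.4848 + 0.2445i)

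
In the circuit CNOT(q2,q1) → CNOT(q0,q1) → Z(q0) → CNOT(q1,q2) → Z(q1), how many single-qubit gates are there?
2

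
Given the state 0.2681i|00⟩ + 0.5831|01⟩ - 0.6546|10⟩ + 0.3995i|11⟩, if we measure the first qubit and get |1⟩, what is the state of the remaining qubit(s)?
-0.8536|0⟩ + 0.5209i|1⟩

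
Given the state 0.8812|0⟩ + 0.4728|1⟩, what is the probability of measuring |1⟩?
0.2235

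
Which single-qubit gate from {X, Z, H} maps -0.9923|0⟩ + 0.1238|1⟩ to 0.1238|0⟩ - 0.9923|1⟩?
X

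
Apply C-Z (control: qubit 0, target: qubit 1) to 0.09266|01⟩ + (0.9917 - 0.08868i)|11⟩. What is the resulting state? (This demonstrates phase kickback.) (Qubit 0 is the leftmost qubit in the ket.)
0.09266|01⟩ + (-0.9917 + 0.08868i)|11⟩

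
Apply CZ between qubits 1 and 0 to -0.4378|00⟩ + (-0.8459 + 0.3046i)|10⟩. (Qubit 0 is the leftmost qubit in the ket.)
-0.4378|00⟩ + (-0.8459 + 0.3046i)|10⟩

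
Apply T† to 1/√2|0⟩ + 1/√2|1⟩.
1/√2|0⟩ + (1/2 - (1/2)i)|1⟩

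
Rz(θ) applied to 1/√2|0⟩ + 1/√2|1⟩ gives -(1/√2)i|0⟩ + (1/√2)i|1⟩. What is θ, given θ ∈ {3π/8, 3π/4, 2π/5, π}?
π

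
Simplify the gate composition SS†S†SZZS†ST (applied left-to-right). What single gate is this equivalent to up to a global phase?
T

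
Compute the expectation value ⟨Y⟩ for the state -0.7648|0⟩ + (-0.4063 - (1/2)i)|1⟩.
0.7648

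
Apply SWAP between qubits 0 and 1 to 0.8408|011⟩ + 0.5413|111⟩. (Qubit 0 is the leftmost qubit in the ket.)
0.8408|101⟩ + 0.5413|111⟩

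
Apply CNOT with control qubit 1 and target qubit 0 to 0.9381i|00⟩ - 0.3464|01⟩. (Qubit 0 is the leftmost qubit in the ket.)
0.9381i|00⟩ - 0.3464|11⟩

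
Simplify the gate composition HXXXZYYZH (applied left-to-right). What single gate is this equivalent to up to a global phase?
Z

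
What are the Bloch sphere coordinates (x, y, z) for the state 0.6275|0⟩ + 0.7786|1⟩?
(0.9771, 0, -0.2125)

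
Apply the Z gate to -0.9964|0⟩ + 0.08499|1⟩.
-0.9964|0⟩ - 0.08499|1⟩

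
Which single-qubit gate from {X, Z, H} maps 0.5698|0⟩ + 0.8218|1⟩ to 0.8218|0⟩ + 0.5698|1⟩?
X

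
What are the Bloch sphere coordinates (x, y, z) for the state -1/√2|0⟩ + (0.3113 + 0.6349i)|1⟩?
(-0.4402, -0.8979, -0.0000057)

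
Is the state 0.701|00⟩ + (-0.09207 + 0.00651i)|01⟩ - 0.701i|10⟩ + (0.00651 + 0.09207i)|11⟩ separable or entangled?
Separable

Writing the state as a|00⟩ + b|01⟩ + c|10⟩ + d|11⟩, it is a product state iff ad − bc = 0.
Here (a, b, c, d) = (0.701, (-0.09207 + 0.00651i), -0.701i, (0.00651 + 0.09207i)): ad − bc = (0.701)(0.00651 + 0.09207i) − (-0.09207 + 0.00651i)(-0.701i) = 0, so the state is separable.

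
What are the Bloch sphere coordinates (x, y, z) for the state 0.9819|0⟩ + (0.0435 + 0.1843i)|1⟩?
(0.08543, 0.3619, 0.9283)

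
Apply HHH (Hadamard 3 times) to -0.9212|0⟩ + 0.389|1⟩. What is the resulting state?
-0.3763|0⟩ - 0.9265|1⟩

H² = I, so H^3 = H: a single Hadamard. With (a, b) = (-0.9212, 0.389), H gives ((a + b)/√2, (a − b)/√2) = (-0.3763, -0.9265).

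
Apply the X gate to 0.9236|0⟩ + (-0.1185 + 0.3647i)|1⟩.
(-0.1185 + 0.3647i)|0⟩ + 0.9236|1⟩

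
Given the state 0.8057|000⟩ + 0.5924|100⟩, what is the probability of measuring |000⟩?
0.6492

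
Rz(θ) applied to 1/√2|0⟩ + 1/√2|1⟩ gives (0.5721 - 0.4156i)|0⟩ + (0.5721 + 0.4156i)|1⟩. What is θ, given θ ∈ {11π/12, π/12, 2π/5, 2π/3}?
2π/5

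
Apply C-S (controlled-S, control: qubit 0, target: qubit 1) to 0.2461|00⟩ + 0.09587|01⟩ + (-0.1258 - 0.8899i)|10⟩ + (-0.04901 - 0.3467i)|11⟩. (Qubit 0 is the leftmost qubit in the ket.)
0.2461|00⟩ + 0.09587|01⟩ + (-0.1258 - 0.8899i)|10⟩ + (0.3467 - 0.04901i)|11⟩

C-S leaves the control-|0⟩ kets |00⟩, |01⟩ unchanged and applies S to qubit 1 on the control-|1⟩ pair (|10⟩, |11⟩).
S = [[1, 0], [0, i]].
With a = amp(|10⟩) = (-0.1258 - 0.8899i) and b = amp(|11⟩) = (-0.04901 - 0.3467i):
new amp(|10⟩) = (1)·a = (-0.1258 - 0.8899i)
new amp(|11⟩) = (i)·b = (0.3467 - 0.04901i)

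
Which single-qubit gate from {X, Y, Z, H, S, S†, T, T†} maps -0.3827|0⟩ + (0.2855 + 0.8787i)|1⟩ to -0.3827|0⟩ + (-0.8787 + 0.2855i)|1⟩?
S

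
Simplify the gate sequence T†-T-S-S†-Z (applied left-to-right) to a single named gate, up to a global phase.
Z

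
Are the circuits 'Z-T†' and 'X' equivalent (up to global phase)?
No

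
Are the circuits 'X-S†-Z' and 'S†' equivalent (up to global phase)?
No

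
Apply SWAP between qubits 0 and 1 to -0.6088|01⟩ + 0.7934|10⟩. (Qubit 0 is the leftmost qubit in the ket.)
0.7934|01⟩ - 0.6088|10⟩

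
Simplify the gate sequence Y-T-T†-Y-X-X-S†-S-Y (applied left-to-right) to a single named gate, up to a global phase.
Y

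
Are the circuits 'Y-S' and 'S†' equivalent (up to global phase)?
No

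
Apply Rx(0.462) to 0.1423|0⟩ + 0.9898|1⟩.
(0.1385 - 0.2266i)|0⟩ + (0.9635 - 0.03258i)|1⟩

Rx(0.462) = [[cos(θ/2), −i·sin(θ/2)], [−i·sin(θ/2), cos(θ/2)]]; θ = 0.462, cos(θ/2) ≈ 0.973438, sin(θ/2) ≈ 0.228951.
With a = amp(|0⟩) = 0.1423 and b = amp(|1⟩) = 0.9898:
new amp(|0⟩) = (0.973438)·a + (-0.228951i)·b = (0.1385 - 0.2266i)
new amp(|1⟩) = (-0.228951i)·a + (0.973438)·b = (0.9635 - 0.03258i)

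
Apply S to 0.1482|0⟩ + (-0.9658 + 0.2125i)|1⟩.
0.1482|0⟩ + (-0.2125 - 0.9658i)|1⟩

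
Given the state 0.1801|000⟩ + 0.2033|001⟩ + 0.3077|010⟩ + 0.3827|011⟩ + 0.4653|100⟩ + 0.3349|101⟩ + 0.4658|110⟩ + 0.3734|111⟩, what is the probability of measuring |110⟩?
0.217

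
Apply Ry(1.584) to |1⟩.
-0.7118|0⟩ + 0.7024|1⟩

Ry(1.584) = [[cos(θ/2), −sin(θ/2)], [sin(θ/2), cos(θ/2)]]; θ = 1.584, cos(θ/2) ≈ 0.702423, sin(θ/2) ≈ 0.71176.
With a = amp(|0⟩) = 0 and b = amp(|1⟩) = 1:
new amp(|0⟩) = (0.702423)·a + (-0.71176)·b = -0.7118
new amp(|1⟩) = (0.71176)·a + (0.702423)·b = 0.7024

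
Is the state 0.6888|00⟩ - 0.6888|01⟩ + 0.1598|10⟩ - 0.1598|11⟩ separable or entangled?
Separable

Writing the state as a|00⟩ + b|01⟩ + c|10⟩ + d|11⟩, it is a product state iff ad − bc = 0.
Here (a, b, c, d) = (0.6888, -0.6888, 0.1598, -0.1598): ad − bc = (0.6888)(-0.1598) − (-0.6888)(0.1598) = 0, so the state is separable.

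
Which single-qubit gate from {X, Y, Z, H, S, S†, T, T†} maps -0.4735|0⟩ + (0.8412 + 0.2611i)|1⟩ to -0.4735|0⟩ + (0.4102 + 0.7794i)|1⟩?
T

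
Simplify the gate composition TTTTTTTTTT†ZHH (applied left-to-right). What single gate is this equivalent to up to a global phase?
Z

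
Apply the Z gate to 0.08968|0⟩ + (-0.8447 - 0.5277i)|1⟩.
0.08968|0⟩ + (0.8447 + 0.5277i)|1⟩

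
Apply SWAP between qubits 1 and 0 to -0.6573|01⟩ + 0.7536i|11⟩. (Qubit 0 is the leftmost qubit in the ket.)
-0.6573|10⟩ + 0.7536i|11⟩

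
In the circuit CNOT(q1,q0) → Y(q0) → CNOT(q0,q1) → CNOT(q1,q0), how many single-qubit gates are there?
1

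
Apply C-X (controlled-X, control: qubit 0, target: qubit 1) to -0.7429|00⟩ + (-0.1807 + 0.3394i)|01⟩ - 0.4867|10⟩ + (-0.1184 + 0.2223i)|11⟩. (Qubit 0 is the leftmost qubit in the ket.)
-0.7429|00⟩ + (-0.1807 + 0.3394i)|01⟩ + (-0.1184 + 0.2223i)|10⟩ - 0.4867|11⟩

C-X leaves the control-|0⟩ kets |00⟩, |01⟩ unchanged and applies X to qubit 1 on the control-|1⟩ pair (|10⟩, |11⟩).
X = [[0, 1], [1, 0]].
With a = amp(|10⟩) = -0.4867 and b = amp(|11⟩) = (-0.1184 + 0.2223i):
new amp(|10⟩) = (1)·b = (-0.1184 + 0.2223i)
new amp(|11⟩) = (1)·a = -0.4867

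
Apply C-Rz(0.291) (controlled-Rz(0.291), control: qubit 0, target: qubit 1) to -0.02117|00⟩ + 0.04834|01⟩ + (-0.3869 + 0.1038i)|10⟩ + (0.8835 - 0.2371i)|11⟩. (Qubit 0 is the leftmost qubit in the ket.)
-0.02117|00⟩ + 0.04834|01⟩ + (-0.3678 + 0.1588i)|10⟩ + (0.9085 - 0.1065i)|11⟩

C-Rz(0.291) leaves the control-|0⟩ kets |00⟩, |01⟩ unchanged and applies Rz(0.291) to qubit 1 on the control-|1⟩ pair (|10⟩, |11⟩).
Rz(0.291) = [[e^(−iθ/2), 0], [0, e^(iθ/2)]] with e^(±iθ/2) = cos(θ/2) ± i·sin(θ/2); θ = 0.291, cos(θ/2) ≈ 0.989434, sin(θ/2) ≈ 0.144987.
With a = amp(|10⟩) = (-0.3869 + 0.1038i) and b = amp(|11⟩) = (0.8835 - 0.2371i):
new amp(|10⟩) = (0.989434 - 0.144987i)·a = (-0.3678 + 0.1588i)
new amp(|11⟩) = (0.989434 + 0.144987i)·b = (0.9085 - 0.1065i)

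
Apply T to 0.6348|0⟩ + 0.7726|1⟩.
0.6348|0⟩ + (0.5463 + 0.5463i)|1⟩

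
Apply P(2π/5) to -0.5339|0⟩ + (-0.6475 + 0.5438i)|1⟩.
-0.5339|0⟩ + (-0.7173 - 0.4478i)|1⟩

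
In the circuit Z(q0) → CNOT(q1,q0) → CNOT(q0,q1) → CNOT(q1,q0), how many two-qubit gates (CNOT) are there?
3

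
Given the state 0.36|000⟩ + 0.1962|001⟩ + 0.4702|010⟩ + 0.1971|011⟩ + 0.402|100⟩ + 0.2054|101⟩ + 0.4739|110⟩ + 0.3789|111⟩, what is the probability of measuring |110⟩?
0.2246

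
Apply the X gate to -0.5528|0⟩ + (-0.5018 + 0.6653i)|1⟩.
(-0.5018 + 0.6653i)|0⟩ - 0.5528|1⟩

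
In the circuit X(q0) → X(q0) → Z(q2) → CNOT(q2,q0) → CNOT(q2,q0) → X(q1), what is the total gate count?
6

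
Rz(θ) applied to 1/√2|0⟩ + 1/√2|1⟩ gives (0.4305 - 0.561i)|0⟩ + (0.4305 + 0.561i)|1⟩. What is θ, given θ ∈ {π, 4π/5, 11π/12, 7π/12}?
7π/12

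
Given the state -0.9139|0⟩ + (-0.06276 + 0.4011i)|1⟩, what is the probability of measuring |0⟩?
0.8352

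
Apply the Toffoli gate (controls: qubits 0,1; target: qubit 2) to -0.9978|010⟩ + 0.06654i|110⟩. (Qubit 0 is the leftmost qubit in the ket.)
-0.9978|010⟩ + 0.06654i|111⟩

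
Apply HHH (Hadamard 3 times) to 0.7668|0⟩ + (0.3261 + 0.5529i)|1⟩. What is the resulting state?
(0.7728 + 0.391i)|0⟩ + (0.3116 - 0.391i)|1⟩

H² = I, so H^3 = H: a single Hadamard. With (a, b) = (0.7668, (0.3261 + 0.5529i)), H gives ((a + b)/√2, (a − b)/√2) = ((0.7728 + 0.391i), (0.3116 - 0.391i)).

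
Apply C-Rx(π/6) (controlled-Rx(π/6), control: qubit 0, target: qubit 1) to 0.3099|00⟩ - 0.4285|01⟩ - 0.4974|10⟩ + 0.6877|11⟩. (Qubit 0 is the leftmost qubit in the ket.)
0.3099|00⟩ - 0.4285|01⟩ + (-0.4805 - 0.178i)|10⟩ + (0.6643 + 0.1287i)|11⟩

C-Rx(π/6) leaves the control-|0⟩ kets |00⟩, |01⟩ unchanged and applies Rx(π/6) to qubit 1 on the control-|1⟩ pair (|10⟩, |11⟩).
Rx(π/6) = [[cos(θ/2), −i·sin(θ/2)], [−i·sin(θ/2), cos(θ/2)]]; θ = π/6, cos(θ/2) ≈ 0.965926, sin(θ/2) ≈ 0.258819.
With a = amp(|10⟩) = -0.4974 and b = amp(|11⟩) = 0.6877:
new amp(|10⟩) = (0.965926)·a + (-0.258819i)·b = (-0.4805 - 0.178i)
new amp(|11⟩) = (-0.258819i)·a + (0.965926)·b = (0.6643 + 0.1287i)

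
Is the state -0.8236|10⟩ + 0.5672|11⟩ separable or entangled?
Separable

Writing the state as a|00⟩ + b|01⟩ + c|10⟩ + d|11⟩, it is a product state iff ad − bc = 0.
Here (a, b, c, d) = (0, 0, -0.8236, 0.5672): ad − bc = (0)(0.5672) − (0)(-0.8236) = 0, so the state is separable.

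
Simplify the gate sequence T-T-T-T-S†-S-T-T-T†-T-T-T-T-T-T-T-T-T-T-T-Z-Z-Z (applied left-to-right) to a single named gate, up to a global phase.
Z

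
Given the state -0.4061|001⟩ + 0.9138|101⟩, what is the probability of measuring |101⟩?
0.835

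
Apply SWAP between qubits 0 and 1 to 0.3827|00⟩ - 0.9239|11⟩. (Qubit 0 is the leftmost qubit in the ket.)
0.3827|00⟩ - 0.9239|11⟩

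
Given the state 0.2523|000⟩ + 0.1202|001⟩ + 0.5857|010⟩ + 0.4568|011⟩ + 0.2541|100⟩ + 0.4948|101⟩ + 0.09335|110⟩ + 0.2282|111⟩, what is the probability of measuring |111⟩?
0.05208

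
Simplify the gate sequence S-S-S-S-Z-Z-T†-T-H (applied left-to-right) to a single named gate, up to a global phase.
H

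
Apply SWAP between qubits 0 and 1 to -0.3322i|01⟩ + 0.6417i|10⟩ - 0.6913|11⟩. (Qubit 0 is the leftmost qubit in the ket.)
0.6417i|01⟩ - 0.3322i|10⟩ - 0.6913|11⟩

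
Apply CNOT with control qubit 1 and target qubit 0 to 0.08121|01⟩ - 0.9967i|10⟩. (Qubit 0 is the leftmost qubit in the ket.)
-0.9967i|10⟩ + 0.08121|11⟩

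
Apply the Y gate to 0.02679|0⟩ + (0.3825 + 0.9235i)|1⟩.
(0.9235 - 0.3825i)|0⟩ + 0.02679i|1⟩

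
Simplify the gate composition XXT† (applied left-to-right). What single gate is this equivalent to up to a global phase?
T†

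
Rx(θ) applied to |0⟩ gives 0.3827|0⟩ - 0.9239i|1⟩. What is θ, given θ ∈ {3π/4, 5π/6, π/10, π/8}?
3π/4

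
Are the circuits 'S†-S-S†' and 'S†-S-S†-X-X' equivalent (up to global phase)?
Yes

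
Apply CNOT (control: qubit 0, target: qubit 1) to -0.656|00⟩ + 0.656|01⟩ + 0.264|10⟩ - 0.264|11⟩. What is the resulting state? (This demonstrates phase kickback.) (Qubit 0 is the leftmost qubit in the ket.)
-0.656|00⟩ + 0.656|01⟩ - 0.264|10⟩ + 0.264|11⟩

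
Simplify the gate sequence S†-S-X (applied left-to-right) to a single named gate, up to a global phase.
X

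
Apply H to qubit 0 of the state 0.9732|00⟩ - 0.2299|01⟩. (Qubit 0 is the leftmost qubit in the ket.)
0.6882|00⟩ - 0.1626|01⟩ + 0.6882|10⟩ - 0.1626|11⟩

H on qubit 0 mixes each pair of kets that differ only in qubit 0: amplitudes (a, b) of (|…0…⟩, |…1…⟩) become ((a + b)/√2, (a − b)/√2). Kets absent from the input have amplitude 0.
(|00⟩, |10⟩): (a, b) = (0.9732, 0) → (0.6882, 0.6882)
(|01⟩, |11⟩): (a, b) = (-0.2299, 0) → (-0.1626, -0.1626)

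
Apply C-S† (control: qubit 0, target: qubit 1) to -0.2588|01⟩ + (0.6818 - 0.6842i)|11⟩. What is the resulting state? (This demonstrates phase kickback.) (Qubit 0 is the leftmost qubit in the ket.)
-0.2588|01⟩ + (-0.6842 - 0.6818i)|11⟩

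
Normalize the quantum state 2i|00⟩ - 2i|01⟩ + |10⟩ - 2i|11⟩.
0.5547i|00⟩ - 0.5547i|01⟩ + 0.2774|10⟩ - 0.5547i|11⟩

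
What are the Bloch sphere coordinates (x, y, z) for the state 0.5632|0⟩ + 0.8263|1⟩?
(0.9307, 0, -0.3656)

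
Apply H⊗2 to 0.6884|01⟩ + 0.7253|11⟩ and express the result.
0.7069|00⟩ - 0.7069|01⟩ - 0.01845|10⟩ + 0.01845|11⟩

H⊗2 gives amp(|y⟩) = (1/2) Σ_x (−1)^(x·y) amp(|x⟩), where x·y is the number of positions in which both x and y have a 1.
|00⟩: (0.6884 + 0.7253)/2 = 0.7069
|01⟩: (-0.6884 - 0.7253)/2 = -0.7069
|10⟩: (0.6884 - 0.7253)/2 = -0.01845
|11⟩: (-0.6884 + 0.7253)/2 = 0.01845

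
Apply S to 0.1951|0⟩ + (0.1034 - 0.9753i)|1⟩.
0.1951|0⟩ + (0.9753 + 0.1034i)|1⟩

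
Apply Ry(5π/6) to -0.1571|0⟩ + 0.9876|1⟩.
-0.9946|0⟩ + 0.1039|1⟩

Ry(5π/6) = [[cos(θ/2), −sin(θ/2)], [sin(θ/2), cos(θ/2)]]; θ = 5π/6, cos(θ/2) ≈ 0.258819, sin(θ/2) ≈ 0.965926.
With a = amp(|0⟩) = -0.1571 and b = amp(|1⟩) = 0.9876:
new amp(|0⟩) = (0.258819)·a + (-0.965926)·b = -0.9946
new amp(|1⟩) = (0.965926)·a + (0.258819)·b = 0.1039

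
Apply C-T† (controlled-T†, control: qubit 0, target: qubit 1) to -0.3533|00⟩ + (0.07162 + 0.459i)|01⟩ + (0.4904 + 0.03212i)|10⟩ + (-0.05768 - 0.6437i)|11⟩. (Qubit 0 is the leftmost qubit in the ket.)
-0.3533|00⟩ + (0.07162 + 0.459i)|01⟩ + (0.4904 + 0.03212i)|10⟩ + (-0.496 - 0.4144i)|11⟩

C-T† leaves the control-|0⟩ kets |00⟩, |01⟩ unchanged and applies T† to qubit 1 on the control-|1⟩ pair (|10⟩, |11⟩).
T† = [[1, 0], [0, (1/√2 - (1/√2)i)]].
With a = amp(|10⟩) = (0.4904 + 0.03212i) and b = amp(|11⟩) = (-0.05768 - 0.6437i):
new amp(|10⟩) = (1)·a = (0.4904 + 0.03212i)
new amp(|11⟩) = (1/√2 - (1/√2)i)·b = (-0.496 - 0.4144i)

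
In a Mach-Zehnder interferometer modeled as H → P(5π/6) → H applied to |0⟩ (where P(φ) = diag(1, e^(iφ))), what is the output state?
(0.06699 + 0.25i)|0⟩ + (0.933 - 0.25i)|1⟩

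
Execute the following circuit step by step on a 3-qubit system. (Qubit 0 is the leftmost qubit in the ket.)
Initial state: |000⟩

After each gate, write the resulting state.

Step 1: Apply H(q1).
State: 1/√2|000⟩ + 1/√2|010⟩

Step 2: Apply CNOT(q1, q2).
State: 1/√2|000⟩ + 1/√2|011⟩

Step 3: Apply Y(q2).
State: (1/√2)i|001⟩ - (1/√2)i|010⟩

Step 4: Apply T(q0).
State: (1/√2)i|001⟩ - (1/√2)i|010⟩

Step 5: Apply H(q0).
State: (1/2)i|001⟩ - (1/2)i|010⟩ + (1/2)i|101⟩ - (1/2)i|110⟩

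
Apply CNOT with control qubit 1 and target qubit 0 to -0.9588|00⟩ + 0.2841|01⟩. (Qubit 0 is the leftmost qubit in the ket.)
-0.9588|00⟩ + 0.2841|11⟩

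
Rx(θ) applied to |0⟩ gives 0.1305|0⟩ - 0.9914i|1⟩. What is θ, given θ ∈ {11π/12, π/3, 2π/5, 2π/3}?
11π/12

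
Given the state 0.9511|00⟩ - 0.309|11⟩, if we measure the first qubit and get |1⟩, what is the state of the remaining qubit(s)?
-|1⟩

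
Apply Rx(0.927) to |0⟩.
0.8945|0⟩ - 0.4471i|1⟩

Rx(0.927) = [[cos(θ/2), −i·sin(θ/2)], [−i·sin(θ/2), cos(θ/2)]]; θ = 0.927, cos(θ/2) ≈ 0.894493, sin(θ/2) ≈ 0.447082.
With a = amp(|0⟩) = 1 and b = amp(|1⟩) = 0:
new amp(|0⟩) = (0.894493)·a + (-0.447082i)·b = 0.8945
new amp(|1⟩) = (-0.447082i)·a + (0.894493)·b = -0.4471i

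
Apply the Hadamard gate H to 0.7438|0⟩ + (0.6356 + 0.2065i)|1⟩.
(0.9754 + 0.146i)|0⟩ + (0.07651 - 0.146i)|1⟩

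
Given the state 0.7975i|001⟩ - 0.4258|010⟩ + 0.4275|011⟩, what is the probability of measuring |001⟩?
0.636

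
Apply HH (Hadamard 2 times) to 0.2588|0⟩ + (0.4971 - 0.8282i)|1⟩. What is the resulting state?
0.2588|0⟩ + (0.4971 - 0.8282i)|1⟩

H² = I, so an even number of Hadamards cancels: H^2 = I and the state is unchanged.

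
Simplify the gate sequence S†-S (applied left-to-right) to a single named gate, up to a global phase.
I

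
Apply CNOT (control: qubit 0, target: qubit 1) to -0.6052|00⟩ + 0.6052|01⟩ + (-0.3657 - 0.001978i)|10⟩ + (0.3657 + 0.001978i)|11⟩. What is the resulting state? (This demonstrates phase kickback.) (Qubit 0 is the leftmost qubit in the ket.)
-0.6052|00⟩ + 0.6052|01⟩ + (0.3657 + 0.001978i)|10⟩ + (-0.3657 - 0.001978i)|11⟩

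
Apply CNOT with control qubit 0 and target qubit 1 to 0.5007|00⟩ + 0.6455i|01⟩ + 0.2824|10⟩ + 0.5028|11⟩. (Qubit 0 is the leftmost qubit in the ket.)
0.5007|00⟩ + 0.6455i|01⟩ + 0.5028|10⟩ + 0.2824|11⟩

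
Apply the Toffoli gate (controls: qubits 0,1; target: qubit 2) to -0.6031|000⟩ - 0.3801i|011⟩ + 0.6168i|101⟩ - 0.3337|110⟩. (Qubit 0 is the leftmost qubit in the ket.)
-0.6031|000⟩ - 0.3801i|011⟩ + 0.6168i|101⟩ - 0.3337|111⟩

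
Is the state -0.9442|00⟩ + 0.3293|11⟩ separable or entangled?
Entangled

Writing the state as a|00⟩ + b|01⟩ + c|10⟩ + d|11⟩, it is a product state iff ad − bc = 0.
Here (a, b, c, d) = (-0.9442, 0, 0, 0.3293): ad − bc = (-0.9442)(0.3293) − (0)(0) = -0.3109 ≠ 0, so the state is entangled.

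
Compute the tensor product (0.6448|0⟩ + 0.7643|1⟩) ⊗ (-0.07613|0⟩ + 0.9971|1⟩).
-0.04909|00⟩ + 0.6429|01⟩ - 0.05819|10⟩ + 0.7621|11⟩

amp(|b₁b₂…⟩) = product of the factor amplitudes for bits b₁, b₂, …; only kets whose every factor amplitude is nonzero survive.
|00⟩: (0.6448)(-0.07613) = -0.04909
|01⟩: (0.6448)(0.9971) = 0.6429
|10⟩: (0.7643)(-0.07613) = -0.05819
|11⟩: (0.7643)(0.9971) = 0.7621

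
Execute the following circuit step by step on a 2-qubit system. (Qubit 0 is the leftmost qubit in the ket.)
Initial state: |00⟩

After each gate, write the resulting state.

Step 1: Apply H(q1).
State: 1/√2|00⟩ + 1/√2|01⟩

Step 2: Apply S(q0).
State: 1/√2|00⟩ + 1/√2|01⟩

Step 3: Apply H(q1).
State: |00⟩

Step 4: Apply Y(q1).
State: i|01⟩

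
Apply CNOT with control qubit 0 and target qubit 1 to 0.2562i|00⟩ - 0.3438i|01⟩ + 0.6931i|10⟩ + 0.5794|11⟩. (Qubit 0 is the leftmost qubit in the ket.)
0.2562i|00⟩ - 0.3438i|01⟩ + 0.5794|10⟩ + 0.6931i|11⟩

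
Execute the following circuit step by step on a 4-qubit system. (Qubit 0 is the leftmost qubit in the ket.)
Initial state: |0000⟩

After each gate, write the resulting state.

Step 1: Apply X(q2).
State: |0010⟩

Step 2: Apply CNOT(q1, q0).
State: |0010⟩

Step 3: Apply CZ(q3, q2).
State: |0010⟩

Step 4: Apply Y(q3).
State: i|0011⟩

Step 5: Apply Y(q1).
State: -|0111⟩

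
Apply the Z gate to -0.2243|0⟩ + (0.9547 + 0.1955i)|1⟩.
-0.2243|0⟩ + (-0.9547 - 0.1955i)|1⟩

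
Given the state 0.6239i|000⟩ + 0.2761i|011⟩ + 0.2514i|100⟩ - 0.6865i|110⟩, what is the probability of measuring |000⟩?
0.3893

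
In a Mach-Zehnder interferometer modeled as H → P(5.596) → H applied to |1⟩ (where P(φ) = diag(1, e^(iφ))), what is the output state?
(0.1135 + 0.3172i)|0⟩ + (0.8865 - 0.3172i)|1⟩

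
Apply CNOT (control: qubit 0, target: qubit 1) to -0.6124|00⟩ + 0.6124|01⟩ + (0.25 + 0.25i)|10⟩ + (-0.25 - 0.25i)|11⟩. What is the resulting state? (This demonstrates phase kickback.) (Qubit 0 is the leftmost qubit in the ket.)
-0.6124|00⟩ + 0.6124|01⟩ + (-0.25 - 0.25i)|10⟩ + (0.25 + 0.25i)|11⟩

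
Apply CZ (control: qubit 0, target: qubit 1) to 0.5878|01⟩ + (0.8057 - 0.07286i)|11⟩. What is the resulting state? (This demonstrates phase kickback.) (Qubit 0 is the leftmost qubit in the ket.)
0.5878|01⟩ + (-0.8057 + 0.07286i)|11⟩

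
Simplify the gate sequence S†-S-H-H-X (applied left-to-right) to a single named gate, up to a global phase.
X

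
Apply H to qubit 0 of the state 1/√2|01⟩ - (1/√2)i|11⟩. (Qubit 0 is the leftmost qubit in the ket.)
(1/2 - (1/2)i)|01⟩ + (1/2 + (1/2)i)|11⟩

H on qubit 0 mixes each pair of kets that differ only in qubit 0: amplitudes (a, b) of (|…0…⟩, |…1…⟩) become ((a + b)/√2, (a − b)/√2). Kets absent from the input have amplitude 0.
(|01⟩, |11⟩): (a, b) = (1/√2, -(1/√2)i) → ((1/2 - (1/2)i), (1/2 + (1/2)i))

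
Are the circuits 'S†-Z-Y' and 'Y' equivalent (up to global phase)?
No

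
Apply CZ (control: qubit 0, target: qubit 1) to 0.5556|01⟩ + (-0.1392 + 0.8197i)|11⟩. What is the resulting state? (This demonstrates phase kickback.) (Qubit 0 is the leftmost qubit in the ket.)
0.5556|01⟩ + (0.1392 - 0.8197i)|11⟩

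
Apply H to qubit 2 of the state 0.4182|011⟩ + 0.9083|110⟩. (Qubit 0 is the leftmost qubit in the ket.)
0.2957|010⟩ - 0.2957|011⟩ + 0.6423|110⟩ + 0.6423|111⟩

H on qubit 2 mixes each pair of kets that differ only in qubit 2: amplitudes (a, b) of (|…0…⟩, |…1…⟩) become ((a + b)/√2, (a − b)/√2). Kets absent from the input have amplitude 0.
(|010⟩, |011⟩): (a, b) = (0, 0.4182) → (0.2957, -0.2957)
(|110⟩, |111⟩): (a, b) = (0.9083, 0) → (0.6423, 0.6423)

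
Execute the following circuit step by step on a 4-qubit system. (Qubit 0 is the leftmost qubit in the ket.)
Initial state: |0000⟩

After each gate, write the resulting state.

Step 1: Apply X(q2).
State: |0010⟩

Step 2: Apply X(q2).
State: |0000⟩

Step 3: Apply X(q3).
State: |0001⟩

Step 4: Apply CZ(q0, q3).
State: |0001⟩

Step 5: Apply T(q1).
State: |0001⟩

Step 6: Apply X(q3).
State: |0000⟩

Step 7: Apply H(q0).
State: 1/√2|0000⟩ + 1/√2|1000⟩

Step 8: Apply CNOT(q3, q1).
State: 1/√2|0000⟩ + 1/√2|1000⟩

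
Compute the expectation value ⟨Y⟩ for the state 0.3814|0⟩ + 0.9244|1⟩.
0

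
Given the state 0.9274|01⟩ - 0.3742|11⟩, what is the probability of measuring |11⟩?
0.14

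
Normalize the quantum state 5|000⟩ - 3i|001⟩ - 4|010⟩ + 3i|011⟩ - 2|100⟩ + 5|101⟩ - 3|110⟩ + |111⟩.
0.5051|000⟩ - 0.303i|001⟩ - 0.4041|010⟩ + 0.303i|011⟩ - 0.202|100⟩ + 0.5051|101⟩ - 0.303|110⟩ + 0.101|111⟩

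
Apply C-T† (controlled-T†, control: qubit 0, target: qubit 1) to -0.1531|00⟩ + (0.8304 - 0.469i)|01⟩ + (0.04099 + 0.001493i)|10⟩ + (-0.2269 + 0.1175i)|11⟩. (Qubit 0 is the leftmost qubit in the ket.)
-0.1531|00⟩ + (0.8304 - 0.469i)|01⟩ + (0.04099 + 0.001493i)|10⟩ + (-0.07736 + 0.2435i)|11⟩

C-T† leaves the control-|0⟩ kets |00⟩, |01⟩ unchanged and applies T† to qubit 1 on the control-|1⟩ pair (|10⟩, |11⟩).
T† = [[1, 0], [0, (1/√2 - (1/√2)i)]].
With a = amp(|10⟩) = (0.04099 + 0.001493i) and b = amp(|11⟩) = (-0.2269 + 0.1175i):
new amp(|10⟩) = (1)·a = (0.04099 + 0.001493i)
new amp(|11⟩) = (1/√2 - (1/√2)i)·b = (-0.07736 + 0.2435i)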